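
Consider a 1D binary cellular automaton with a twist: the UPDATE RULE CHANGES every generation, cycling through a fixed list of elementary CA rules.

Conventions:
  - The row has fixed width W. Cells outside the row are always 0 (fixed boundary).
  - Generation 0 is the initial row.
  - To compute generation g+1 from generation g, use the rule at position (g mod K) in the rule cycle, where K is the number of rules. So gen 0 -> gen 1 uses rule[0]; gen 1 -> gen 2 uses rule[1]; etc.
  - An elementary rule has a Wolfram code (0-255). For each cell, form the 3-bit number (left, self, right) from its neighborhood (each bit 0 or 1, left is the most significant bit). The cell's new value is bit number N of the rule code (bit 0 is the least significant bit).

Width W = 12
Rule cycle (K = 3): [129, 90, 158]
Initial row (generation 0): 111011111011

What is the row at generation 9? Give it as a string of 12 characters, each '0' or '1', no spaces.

Answer: 110000111001

Derivation:
Gen 0: 111011111011
Gen 1 (rule 129): 010001110000
Gen 2 (rule 90): 101011011000
Gen 3 (rule 158): 101010010100
Gen 4 (rule 129): 000000000001
Gen 5 (rule 90): 000000000010
Gen 6 (rule 158): 000000000111
Gen 7 (rule 129): 111111110010
Gen 8 (rule 90): 100000011101
Gen 9 (rule 158): 110000111001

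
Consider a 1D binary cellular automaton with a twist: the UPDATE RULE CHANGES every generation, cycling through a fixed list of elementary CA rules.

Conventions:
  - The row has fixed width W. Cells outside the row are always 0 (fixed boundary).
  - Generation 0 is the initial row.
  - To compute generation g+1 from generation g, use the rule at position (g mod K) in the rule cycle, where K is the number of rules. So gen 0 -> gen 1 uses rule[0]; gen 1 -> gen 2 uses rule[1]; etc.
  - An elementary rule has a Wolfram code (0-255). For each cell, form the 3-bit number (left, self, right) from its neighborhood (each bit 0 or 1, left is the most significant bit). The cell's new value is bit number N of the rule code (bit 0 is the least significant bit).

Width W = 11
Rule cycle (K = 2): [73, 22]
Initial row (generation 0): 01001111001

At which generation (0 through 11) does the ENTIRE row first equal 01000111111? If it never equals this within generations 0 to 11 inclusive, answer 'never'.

Gen 0: 01001111001
Gen 1 (rule 73): 00001001000
Gen 2 (rule 22): 00011111100
Gen 3 (rule 73): 11010000101
Gen 4 (rule 22): 00011001101
Gen 5 (rule 73): 11011001100
Gen 6 (rule 22): 00000110010
Gen 7 (rule 73): 11110110000
Gen 8 (rule 22): 00000001000
Gen 9 (rule 73): 11111100011
Gen 10 (rule 22): 00000010100
Gen 11 (rule 73): 11111000001

Answer: never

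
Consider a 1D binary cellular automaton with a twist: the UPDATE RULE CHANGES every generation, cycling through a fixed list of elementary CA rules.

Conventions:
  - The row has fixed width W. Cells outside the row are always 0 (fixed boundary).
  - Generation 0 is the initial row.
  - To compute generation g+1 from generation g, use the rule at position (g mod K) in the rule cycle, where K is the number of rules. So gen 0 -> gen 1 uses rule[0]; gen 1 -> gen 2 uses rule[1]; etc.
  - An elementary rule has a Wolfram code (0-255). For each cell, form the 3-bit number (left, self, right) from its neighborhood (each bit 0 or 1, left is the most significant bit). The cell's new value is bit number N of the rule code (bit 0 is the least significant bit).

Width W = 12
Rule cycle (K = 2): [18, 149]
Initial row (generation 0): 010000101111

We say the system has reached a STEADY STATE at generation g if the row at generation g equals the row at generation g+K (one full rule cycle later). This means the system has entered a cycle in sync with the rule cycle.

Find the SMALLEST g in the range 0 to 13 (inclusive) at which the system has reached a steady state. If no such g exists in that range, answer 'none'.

Answer: 3

Derivation:
Gen 0: 010000101111
Gen 1 (rule 18): 101001000000
Gen 2 (rule 149): 101101111111
Gen 3 (rule 18): 000000000000
Gen 4 (rule 149): 111111111111
Gen 5 (rule 18): 000000000000
Gen 6 (rule 149): 111111111111
Gen 7 (rule 18): 000000000000
Gen 8 (rule 149): 111111111111
Gen 9 (rule 18): 000000000000
Gen 10 (rule 149): 111111111111
Gen 11 (rule 18): 000000000000
Gen 12 (rule 149): 111111111111
Gen 13 (rule 18): 000000000000
Gen 14 (rule 149): 111111111111
Gen 15 (rule 18): 000000000000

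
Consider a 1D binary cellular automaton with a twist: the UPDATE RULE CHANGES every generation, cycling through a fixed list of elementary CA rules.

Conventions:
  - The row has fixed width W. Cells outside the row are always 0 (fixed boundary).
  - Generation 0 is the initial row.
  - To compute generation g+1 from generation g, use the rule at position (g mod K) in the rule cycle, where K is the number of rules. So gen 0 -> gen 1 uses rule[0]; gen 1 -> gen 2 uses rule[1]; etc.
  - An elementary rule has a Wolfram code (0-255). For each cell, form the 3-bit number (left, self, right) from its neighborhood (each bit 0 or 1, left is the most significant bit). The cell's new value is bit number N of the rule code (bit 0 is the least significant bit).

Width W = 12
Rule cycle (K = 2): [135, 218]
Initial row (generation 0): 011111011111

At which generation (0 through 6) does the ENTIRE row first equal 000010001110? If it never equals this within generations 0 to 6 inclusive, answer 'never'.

Answer: 5

Derivation:
Gen 0: 011111011111
Gen 1 (rule 135): 101110001110
Gen 2 (rule 218): 001111011111
Gen 3 (rule 135): 110110001110
Gen 4 (rule 218): 110111011111
Gen 5 (rule 135): 000010001110
Gen 6 (rule 218): 000101011111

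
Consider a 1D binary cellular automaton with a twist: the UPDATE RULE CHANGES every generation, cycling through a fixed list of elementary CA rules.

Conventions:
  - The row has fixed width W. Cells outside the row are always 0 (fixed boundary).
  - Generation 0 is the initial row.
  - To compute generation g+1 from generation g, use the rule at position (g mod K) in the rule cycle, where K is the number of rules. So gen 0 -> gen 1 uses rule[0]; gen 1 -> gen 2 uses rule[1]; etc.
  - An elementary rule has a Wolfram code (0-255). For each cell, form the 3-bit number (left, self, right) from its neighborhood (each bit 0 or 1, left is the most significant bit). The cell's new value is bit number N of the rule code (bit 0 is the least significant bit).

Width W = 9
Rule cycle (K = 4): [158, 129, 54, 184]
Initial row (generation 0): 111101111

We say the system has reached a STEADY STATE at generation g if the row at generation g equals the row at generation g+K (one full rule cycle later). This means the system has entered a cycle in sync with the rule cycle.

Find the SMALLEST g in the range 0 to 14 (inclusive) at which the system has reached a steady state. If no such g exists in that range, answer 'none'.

Gen 0: 111101111
Gen 1 (rule 158): 111001110
Gen 2 (rule 129): 010000100
Gen 3 (rule 54): 111001110
Gen 4 (rule 184): 110101101
Gen 5 (rule 158): 100101001
Gen 6 (rule 129): 000000000
Gen 7 (rule 54): 000000000
Gen 8 (rule 184): 000000000
Gen 9 (rule 158): 000000000
Gen 10 (rule 129): 111111111
Gen 11 (rule 54): 000000000
Gen 12 (rule 184): 000000000
Gen 13 (rule 158): 000000000
Gen 14 (rule 129): 111111111
Gen 15 (rule 54): 000000000
Gen 16 (rule 184): 000000000
Gen 17 (rule 158): 000000000
Gen 18 (rule 129): 111111111

Answer: 7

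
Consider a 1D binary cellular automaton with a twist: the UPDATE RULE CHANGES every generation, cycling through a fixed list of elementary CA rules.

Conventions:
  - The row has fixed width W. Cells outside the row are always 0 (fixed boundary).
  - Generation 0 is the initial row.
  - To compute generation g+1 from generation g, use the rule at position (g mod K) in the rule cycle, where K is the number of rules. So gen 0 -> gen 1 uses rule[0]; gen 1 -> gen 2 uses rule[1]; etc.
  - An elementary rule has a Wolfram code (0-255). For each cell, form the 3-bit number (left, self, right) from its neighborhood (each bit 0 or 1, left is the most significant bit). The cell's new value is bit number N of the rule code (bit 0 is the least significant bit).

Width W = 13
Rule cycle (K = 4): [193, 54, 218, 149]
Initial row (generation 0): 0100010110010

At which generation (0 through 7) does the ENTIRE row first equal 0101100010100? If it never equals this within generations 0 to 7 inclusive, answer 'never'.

Gen 0: 0100010110010
Gen 1 (rule 193): 0001000010000
Gen 2 (rule 54): 0011100111000
Gen 3 (rule 218): 0111111111100
Gen 4 (rule 149): 0011111111011
Gen 5 (rule 193): 1001111111001
Gen 6 (rule 54): 1110000000111
Gen 7 (rule 218): 1111000001111

Answer: never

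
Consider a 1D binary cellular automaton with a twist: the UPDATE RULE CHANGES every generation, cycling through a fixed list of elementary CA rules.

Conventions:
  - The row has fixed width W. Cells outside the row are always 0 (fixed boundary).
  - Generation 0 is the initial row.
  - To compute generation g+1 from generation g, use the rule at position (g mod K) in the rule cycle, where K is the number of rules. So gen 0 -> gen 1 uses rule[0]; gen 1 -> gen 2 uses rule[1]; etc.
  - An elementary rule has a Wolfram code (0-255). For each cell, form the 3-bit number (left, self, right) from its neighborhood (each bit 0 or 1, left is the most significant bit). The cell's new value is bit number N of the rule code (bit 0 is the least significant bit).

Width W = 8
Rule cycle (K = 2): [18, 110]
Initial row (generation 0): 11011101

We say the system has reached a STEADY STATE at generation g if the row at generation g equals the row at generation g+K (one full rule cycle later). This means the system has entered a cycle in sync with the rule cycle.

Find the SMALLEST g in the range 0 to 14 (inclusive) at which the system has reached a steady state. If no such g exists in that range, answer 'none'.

Answer: 1

Derivation:
Gen 0: 11011101
Gen 1 (rule 18): 00000000
Gen 2 (rule 110): 00000000
Gen 3 (rule 18): 00000000
Gen 4 (rule 110): 00000000
Gen 5 (rule 18): 00000000
Gen 6 (rule 110): 00000000
Gen 7 (rule 18): 00000000
Gen 8 (rule 110): 00000000
Gen 9 (rule 18): 00000000
Gen 10 (rule 110): 00000000
Gen 11 (rule 18): 00000000
Gen 12 (rule 110): 00000000
Gen 13 (rule 18): 00000000
Gen 14 (rule 110): 00000000
Gen 15 (rule 18): 00000000
Gen 16 (rule 110): 00000000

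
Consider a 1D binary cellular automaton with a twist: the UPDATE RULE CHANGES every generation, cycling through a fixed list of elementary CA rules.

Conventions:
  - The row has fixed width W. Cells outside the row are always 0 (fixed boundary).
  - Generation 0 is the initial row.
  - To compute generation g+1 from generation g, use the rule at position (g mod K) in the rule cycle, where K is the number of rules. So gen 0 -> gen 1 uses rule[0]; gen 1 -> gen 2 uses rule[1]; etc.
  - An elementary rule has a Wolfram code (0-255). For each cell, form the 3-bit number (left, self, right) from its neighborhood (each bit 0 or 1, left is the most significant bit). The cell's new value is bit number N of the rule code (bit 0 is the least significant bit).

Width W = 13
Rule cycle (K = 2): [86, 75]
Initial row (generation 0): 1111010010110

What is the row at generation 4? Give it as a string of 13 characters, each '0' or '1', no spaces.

Gen 0: 1111010010110
Gen 1 (rule 86): 0001011110011
Gen 2 (rule 75): 1110010010111
Gen 3 (rule 86): 0011111110001
Gen 4 (rule 75): 1110000010110

Answer: 1110000010110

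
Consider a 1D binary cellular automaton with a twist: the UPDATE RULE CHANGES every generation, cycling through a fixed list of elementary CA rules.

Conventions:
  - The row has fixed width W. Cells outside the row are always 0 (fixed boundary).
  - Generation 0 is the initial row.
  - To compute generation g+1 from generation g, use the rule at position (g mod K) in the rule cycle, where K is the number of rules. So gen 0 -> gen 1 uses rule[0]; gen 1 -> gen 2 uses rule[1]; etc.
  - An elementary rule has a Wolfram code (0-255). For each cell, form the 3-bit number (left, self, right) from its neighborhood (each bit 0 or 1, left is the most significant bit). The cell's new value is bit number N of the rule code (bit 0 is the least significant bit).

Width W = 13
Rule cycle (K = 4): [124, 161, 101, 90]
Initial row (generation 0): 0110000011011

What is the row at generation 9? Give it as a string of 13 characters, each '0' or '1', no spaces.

Gen 0: 0110000011011
Gen 1 (rule 124): 0111000011111
Gen 2 (rule 161): 0010011001110
Gen 3 (rule 101): 1010001000010
Gen 4 (rule 90): 0001010100101
Gen 5 (rule 124): 0001111110111
Gen 6 (rule 161): 1100111101010
Gen 7 (rule 101): 0100000111110
Gen 8 (rule 90): 1010001100011
Gen 9 (rule 124): 1111001110011

Answer: 1111001110011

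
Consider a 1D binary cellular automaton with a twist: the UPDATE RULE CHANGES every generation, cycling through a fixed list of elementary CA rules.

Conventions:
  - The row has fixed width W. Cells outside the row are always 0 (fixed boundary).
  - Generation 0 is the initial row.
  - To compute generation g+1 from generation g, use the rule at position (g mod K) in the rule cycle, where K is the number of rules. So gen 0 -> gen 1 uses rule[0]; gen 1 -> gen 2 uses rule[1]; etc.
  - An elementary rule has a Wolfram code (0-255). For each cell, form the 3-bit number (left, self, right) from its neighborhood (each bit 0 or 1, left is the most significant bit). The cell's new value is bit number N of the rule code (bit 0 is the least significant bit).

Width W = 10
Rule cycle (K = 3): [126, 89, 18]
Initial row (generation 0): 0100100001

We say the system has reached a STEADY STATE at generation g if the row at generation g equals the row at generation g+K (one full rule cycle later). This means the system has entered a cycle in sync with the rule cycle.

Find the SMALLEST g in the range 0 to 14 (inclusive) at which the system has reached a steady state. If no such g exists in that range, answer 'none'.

Answer: 3

Derivation:
Gen 0: 0100100001
Gen 1 (rule 126): 1111110011
Gen 2 (rule 89): 1000011011
Gen 3 (rule 18): 0100100000
Gen 4 (rule 126): 1111110000
Gen 5 (rule 89): 1000011111
Gen 6 (rule 18): 0100100000
Gen 7 (rule 126): 1111110000
Gen 8 (rule 89): 1000011111
Gen 9 (rule 18): 0100100000
Gen 10 (rule 126): 1111110000
Gen 11 (rule 89): 1000011111
Gen 12 (rule 18): 0100100000
Gen 13 (rule 126): 1111110000
Gen 14 (rule 89): 1000011111
Gen 15 (rule 18): 0100100000
Gen 16 (rule 126): 1111110000
Gen 17 (rule 89): 1000011111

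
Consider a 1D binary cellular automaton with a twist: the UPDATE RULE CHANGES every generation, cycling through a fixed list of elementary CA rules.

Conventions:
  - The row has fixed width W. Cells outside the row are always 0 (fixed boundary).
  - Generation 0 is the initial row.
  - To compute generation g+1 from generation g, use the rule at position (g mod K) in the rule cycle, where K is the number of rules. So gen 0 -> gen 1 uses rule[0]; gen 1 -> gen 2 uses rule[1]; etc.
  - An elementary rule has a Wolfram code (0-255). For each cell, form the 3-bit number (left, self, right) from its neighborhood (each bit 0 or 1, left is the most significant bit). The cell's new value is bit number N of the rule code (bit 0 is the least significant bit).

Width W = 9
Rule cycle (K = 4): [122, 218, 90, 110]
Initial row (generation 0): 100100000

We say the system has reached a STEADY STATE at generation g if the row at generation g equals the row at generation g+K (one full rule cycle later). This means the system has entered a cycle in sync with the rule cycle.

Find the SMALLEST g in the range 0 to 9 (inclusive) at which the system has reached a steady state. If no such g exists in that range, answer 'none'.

Gen 0: 100100000
Gen 1 (rule 122): 011010000
Gen 2 (rule 218): 111001000
Gen 3 (rule 90): 101110100
Gen 4 (rule 110): 111011100
Gen 5 (rule 122): 101110110
Gen 6 (rule 218): 001110111
Gen 7 (rule 90): 011010101
Gen 8 (rule 110): 111111111
Gen 9 (rule 122): 100000001
Gen 10 (rule 218): 010000010
Gen 11 (rule 90): 101000101
Gen 12 (rule 110): 111001111
Gen 13 (rule 122): 101111001

Answer: none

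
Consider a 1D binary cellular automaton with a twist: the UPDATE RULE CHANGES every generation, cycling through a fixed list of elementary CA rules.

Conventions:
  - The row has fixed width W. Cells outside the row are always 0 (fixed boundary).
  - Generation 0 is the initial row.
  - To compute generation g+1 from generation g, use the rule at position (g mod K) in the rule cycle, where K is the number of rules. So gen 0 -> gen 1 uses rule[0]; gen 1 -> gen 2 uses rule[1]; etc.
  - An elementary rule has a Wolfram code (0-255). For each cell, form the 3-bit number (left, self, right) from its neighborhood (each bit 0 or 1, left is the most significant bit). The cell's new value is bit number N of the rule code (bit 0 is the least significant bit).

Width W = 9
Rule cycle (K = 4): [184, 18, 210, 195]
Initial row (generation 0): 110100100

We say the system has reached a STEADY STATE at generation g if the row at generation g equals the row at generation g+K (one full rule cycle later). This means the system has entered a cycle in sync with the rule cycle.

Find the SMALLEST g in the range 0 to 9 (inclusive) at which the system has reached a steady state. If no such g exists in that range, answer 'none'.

Answer: 3

Derivation:
Gen 0: 110100100
Gen 1 (rule 184): 101010010
Gen 2 (rule 18): 000001101
Gen 3 (rule 210): 000010100
Gen 4 (rule 195): 111100001
Gen 5 (rule 184): 111010000
Gen 6 (rule 18): 000001000
Gen 7 (rule 210): 000010100
Gen 8 (rule 195): 111100001
Gen 9 (rule 184): 111010000
Gen 10 (rule 18): 000001000
Gen 11 (rule 210): 000010100
Gen 12 (rule 195): 111100001
Gen 13 (rule 184): 111010000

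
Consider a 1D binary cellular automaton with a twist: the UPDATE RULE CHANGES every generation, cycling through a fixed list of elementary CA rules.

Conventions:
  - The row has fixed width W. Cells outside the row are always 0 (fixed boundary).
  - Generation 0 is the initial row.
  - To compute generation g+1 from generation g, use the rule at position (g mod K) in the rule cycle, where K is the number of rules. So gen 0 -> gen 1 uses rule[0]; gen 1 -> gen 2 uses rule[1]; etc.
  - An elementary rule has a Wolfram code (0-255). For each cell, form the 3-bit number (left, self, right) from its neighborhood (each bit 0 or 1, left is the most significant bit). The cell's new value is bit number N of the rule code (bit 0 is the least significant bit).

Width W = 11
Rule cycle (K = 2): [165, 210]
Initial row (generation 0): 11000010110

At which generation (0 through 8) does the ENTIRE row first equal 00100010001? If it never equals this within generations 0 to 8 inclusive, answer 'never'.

Gen 0: 11000010110
Gen 1 (rule 165): 00011011000
Gen 2 (rule 210): 00101001100
Gen 3 (rule 165): 10111000001
Gen 4 (rule 210): 00011100010
Gen 5 (rule 165): 11001001010
Gen 6 (rule 210): 01110110001
Gen 7 (rule 165): 00101000101
Gen 8 (rule 210): 01000101000

Answer: never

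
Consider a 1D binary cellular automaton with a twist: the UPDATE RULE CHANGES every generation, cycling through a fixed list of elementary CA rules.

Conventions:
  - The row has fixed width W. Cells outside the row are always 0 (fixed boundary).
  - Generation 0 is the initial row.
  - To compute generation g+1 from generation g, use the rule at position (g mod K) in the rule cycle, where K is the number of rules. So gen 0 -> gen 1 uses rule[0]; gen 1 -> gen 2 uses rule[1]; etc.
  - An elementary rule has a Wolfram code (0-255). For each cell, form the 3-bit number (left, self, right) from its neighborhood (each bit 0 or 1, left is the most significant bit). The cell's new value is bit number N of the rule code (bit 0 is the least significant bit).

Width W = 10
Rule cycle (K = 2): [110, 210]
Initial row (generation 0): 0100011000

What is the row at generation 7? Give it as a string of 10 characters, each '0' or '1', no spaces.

Gen 0: 0100011000
Gen 1 (rule 110): 1100111000
Gen 2 (rule 210): 0111011100
Gen 3 (rule 110): 1101110100
Gen 4 (rule 210): 0100110010
Gen 5 (rule 110): 1101110110
Gen 6 (rule 210): 0100110011
Gen 7 (rule 110): 1101110111

Answer: 1101110111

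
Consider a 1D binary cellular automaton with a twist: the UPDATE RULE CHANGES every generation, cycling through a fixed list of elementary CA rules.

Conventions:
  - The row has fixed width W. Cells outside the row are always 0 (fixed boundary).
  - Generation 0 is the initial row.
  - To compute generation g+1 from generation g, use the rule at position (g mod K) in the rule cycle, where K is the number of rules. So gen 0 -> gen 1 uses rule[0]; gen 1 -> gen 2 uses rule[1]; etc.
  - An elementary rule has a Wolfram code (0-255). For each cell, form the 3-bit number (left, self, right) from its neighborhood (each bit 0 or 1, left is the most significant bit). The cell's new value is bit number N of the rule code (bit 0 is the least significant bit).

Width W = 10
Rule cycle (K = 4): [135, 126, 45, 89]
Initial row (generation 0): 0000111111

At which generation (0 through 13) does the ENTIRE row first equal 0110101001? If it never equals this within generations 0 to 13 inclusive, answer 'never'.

Gen 0: 0000111111
Gen 1 (rule 135): 1111011110
Gen 2 (rule 126): 1001110011
Gen 3 (rule 45): 1001000010
Gen 4 (rule 89): 0100111001
Gen 5 (rule 135): 1101010011
Gen 6 (rule 126): 1111111111
Gen 7 (rule 45): 1000000000
Gen 8 (rule 89): 0111111111
Gen 9 (rule 135): 1011111110
Gen 10 (rule 126): 1110000011
Gen 11 (rule 45): 1000111010
Gen 12 (rule 89): 0110101001
Gen 13 (rule 135): 1000101011

Answer: 12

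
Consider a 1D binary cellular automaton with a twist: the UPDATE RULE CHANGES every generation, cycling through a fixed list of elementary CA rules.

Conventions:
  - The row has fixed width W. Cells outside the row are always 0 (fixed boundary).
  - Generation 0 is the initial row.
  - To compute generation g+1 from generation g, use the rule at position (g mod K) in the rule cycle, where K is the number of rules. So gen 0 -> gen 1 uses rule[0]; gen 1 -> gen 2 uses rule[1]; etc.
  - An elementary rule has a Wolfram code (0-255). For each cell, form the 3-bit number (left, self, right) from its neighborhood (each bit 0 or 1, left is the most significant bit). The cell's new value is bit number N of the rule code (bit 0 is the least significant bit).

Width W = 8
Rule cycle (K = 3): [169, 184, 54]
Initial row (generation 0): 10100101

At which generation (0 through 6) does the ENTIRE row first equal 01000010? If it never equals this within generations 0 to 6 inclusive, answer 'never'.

Answer: 1

Derivation:
Gen 0: 10100101
Gen 1 (rule 169): 01000010
Gen 2 (rule 184): 00100001
Gen 3 (rule 54): 01110011
Gen 4 (rule 169): 01100010
Gen 5 (rule 184): 01010001
Gen 6 (rule 54): 11111011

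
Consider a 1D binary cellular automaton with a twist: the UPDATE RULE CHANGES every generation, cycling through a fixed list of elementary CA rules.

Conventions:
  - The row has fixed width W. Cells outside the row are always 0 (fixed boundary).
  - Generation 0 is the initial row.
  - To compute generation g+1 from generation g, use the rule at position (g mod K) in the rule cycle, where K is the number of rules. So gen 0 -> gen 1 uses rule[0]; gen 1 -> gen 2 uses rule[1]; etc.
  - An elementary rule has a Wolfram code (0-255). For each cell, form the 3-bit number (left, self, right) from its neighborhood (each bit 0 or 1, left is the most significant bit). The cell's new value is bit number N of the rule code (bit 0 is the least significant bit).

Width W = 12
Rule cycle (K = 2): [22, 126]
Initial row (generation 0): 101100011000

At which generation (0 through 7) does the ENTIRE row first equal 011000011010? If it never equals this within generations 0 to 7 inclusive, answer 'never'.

Answer: never

Derivation:
Gen 0: 101100011000
Gen 1 (rule 22): 100010100100
Gen 2 (rule 126): 110111111110
Gen 3 (rule 22): 000000000001
Gen 4 (rule 126): 000000000011
Gen 5 (rule 22): 000000000100
Gen 6 (rule 126): 000000001110
Gen 7 (rule 22): 000000010001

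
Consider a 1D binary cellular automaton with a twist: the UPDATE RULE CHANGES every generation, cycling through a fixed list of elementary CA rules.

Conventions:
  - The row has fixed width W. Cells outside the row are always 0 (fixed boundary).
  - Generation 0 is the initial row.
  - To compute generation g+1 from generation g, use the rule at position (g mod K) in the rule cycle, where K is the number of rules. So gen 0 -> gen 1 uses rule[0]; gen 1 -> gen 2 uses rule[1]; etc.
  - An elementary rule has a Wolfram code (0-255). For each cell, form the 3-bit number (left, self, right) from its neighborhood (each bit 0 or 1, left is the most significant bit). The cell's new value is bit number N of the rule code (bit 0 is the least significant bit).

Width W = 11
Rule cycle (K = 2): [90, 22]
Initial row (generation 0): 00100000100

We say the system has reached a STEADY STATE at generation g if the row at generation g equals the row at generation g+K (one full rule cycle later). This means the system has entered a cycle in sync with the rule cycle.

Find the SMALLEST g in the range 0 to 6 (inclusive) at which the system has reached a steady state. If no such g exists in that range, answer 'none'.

Answer: 4

Derivation:
Gen 0: 00100000100
Gen 1 (rule 90): 01010001010
Gen 2 (rule 22): 11011011011
Gen 3 (rule 90): 11011011011
Gen 4 (rule 22): 00000000000
Gen 5 (rule 90): 00000000000
Gen 6 (rule 22): 00000000000
Gen 7 (rule 90): 00000000000
Gen 8 (rule 22): 00000000000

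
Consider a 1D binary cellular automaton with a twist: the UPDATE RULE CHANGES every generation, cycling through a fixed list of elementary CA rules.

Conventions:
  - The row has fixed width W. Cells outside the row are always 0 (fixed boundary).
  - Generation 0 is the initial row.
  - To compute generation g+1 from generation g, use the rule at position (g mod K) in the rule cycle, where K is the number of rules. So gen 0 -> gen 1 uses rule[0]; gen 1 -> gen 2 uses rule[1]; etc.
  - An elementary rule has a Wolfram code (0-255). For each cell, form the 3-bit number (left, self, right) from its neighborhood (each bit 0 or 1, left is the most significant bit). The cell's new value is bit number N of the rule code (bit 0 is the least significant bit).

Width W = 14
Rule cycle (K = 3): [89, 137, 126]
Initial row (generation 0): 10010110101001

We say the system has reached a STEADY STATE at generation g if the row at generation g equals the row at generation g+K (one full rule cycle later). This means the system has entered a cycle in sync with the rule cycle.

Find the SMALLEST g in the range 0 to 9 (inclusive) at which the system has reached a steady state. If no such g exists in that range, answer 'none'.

Answer: none

Derivation:
Gen 0: 10010110101001
Gen 1 (rule 89): 01000110000100
Gen 2 (rule 137): 00010100110001
Gen 3 (rule 126): 00111111111011
Gen 4 (rule 89): 10100000001011
Gen 5 (rule 137): 00001111100010
Gen 6 (rule 126): 00011000110111
Gen 7 (rule 89): 11011110110101
Gen 8 (rule 137): 10011100100000
Gen 9 (rule 126): 11110111110000
Gen 10 (rule 89): 10010100011111
Gen 11 (rule 137): 00000001011110
Gen 12 (rule 126): 00000011110011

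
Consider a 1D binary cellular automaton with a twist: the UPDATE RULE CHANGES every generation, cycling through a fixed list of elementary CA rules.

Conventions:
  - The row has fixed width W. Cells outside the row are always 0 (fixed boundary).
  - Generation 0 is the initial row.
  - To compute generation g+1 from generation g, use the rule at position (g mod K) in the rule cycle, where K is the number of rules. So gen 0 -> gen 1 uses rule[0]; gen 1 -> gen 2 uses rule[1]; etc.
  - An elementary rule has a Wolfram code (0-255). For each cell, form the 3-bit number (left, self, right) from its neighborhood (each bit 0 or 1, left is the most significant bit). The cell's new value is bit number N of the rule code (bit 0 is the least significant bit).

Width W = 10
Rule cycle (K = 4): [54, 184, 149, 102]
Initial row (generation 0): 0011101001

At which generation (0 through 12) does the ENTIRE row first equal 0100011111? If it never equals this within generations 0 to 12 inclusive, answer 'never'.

Gen 0: 0011101001
Gen 1 (rule 54): 0100011111
Gen 2 (rule 184): 0010011110
Gen 3 (rule 149): 1011001101
Gen 4 (rule 102): 1101010111
Gen 5 (rule 54): 0011111000
Gen 6 (rule 184): 0011110100
Gen 7 (rule 149): 1001100111
Gen 8 (rule 102): 1010101001
Gen 9 (rule 54): 1111111111
Gen 10 (rule 184): 1111111110
Gen 11 (rule 149): 0111111101
Gen 12 (rule 102): 1000000111

Answer: 1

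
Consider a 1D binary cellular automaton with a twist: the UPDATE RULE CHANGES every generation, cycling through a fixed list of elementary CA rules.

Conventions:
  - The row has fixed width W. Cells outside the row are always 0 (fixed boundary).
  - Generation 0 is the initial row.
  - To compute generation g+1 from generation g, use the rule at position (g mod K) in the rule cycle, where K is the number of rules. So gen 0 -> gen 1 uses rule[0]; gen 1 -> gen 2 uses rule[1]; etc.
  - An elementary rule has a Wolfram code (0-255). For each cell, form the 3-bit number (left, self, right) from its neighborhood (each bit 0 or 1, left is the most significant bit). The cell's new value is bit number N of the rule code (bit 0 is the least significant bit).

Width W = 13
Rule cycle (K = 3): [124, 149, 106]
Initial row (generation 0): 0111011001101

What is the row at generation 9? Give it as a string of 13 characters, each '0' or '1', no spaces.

Gen 0: 0111011001101
Gen 1 (rule 124): 0101111101111
Gen 2 (rule 149): 0100111000110
Gen 3 (rule 106): 1001101001110
Gen 4 (rule 124): 1101111101011
Gen 5 (rule 149): 0000111001000
Gen 6 (rule 106): 0001101010000
Gen 7 (rule 124): 0001111111000
Gen 8 (rule 149): 1100111110111
Gen 9 (rule 106): 1101100011101

Answer: 1101100011101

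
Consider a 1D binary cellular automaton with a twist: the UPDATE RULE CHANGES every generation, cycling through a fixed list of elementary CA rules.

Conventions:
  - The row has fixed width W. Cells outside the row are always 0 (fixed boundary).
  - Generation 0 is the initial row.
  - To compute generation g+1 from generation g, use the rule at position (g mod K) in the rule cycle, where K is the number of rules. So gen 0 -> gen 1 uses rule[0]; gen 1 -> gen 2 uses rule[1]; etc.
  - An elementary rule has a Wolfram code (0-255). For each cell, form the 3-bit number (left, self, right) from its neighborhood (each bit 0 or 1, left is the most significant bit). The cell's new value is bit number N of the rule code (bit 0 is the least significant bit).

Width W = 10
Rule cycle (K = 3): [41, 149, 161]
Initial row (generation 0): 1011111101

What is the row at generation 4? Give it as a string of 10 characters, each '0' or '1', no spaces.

Answer: 1000101001

Derivation:
Gen 0: 1011111101
Gen 1 (rule 41): 0110000010
Gen 2 (rule 149): 0001111011
Gen 3 (rule 161): 1100110100
Gen 4 (rule 41): 1000101001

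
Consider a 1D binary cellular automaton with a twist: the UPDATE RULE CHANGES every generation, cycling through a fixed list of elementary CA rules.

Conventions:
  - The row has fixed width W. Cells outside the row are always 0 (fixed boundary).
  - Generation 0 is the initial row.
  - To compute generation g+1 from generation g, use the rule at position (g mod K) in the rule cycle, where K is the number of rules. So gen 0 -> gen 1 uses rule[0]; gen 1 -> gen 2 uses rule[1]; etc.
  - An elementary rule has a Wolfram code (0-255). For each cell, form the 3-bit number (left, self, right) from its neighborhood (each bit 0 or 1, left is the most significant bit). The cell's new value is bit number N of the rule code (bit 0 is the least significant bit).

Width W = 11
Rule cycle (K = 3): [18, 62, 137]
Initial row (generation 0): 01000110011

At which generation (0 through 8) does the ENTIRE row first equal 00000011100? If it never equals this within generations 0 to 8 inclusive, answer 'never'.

Gen 0: 01000110011
Gen 1 (rule 18): 10101001100
Gen 2 (rule 62): 11111111010
Gen 3 (rule 137): 11111110000
Gen 4 (rule 18): 00000001000
Gen 5 (rule 62): 00000011100
Gen 6 (rule 137): 11111011001
Gen 7 (rule 18): 00000000110
Gen 8 (rule 62): 00000001101

Answer: 5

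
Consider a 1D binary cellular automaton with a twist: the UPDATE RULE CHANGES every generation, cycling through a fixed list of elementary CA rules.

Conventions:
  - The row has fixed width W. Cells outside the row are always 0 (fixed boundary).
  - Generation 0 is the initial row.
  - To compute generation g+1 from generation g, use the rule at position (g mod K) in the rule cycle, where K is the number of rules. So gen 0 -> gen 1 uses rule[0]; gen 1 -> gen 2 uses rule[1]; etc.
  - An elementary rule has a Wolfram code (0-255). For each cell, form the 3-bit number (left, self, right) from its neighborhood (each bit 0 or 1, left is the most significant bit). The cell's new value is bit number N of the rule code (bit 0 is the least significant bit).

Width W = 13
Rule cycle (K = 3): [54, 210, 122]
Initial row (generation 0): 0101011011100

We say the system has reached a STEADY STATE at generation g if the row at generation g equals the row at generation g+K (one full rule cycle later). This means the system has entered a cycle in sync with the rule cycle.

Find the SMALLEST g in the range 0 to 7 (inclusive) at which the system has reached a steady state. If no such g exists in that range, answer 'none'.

Answer: none

Derivation:
Gen 0: 0101011011100
Gen 1 (rule 54): 1111100100010
Gen 2 (rule 210): 0111111010101
Gen 3 (rule 122): 1100001101010
Gen 4 (rule 54): 0010010011111
Gen 5 (rule 210): 0101101101111
Gen 6 (rule 122): 1011111111001
Gen 7 (rule 54): 1100000000111
Gen 8 (rule 210): 0110000001011
Gen 9 (rule 122): 1111000010111
Gen 10 (rule 54): 0000100111000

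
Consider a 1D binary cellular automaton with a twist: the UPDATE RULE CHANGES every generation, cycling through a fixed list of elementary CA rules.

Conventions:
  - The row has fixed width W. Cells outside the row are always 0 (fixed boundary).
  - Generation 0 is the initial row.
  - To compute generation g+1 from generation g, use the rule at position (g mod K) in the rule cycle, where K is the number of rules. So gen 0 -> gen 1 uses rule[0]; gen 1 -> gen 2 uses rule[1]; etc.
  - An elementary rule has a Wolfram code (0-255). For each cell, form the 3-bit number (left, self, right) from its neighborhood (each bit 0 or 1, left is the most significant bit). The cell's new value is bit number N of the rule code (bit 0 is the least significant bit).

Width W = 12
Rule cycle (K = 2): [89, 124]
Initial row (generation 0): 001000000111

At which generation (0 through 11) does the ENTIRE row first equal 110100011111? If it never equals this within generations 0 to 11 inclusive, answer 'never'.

Answer: 2

Derivation:
Gen 0: 001000000111
Gen 1 (rule 89): 100111110101
Gen 2 (rule 124): 110100011111
Gen 3 (rule 89): 110011010001
Gen 4 (rule 124): 111011111001
Gen 5 (rule 89): 101010001100
Gen 6 (rule 124): 111111001110
Gen 7 (rule 89): 100001101011
Gen 8 (rule 124): 110001111111
Gen 9 (rule 89): 111101000001
Gen 10 (rule 124): 100111100001
Gen 11 (rule 89): 010100111100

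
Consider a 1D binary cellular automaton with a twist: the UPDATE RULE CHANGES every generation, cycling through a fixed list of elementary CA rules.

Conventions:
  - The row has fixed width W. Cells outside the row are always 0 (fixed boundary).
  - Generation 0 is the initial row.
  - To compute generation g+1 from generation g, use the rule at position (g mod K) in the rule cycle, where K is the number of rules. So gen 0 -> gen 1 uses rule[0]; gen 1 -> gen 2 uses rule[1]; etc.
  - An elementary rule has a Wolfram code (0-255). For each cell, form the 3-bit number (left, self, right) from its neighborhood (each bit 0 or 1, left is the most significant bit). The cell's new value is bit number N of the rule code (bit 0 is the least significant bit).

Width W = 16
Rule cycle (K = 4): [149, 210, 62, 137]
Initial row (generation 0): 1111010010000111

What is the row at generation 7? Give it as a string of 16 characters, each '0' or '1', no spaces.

Answer: 1111001111111111

Derivation:
Gen 0: 1111010010000111
Gen 1 (rule 149): 0110011011110010
Gen 2 (rule 210): 1011101001111101
Gen 3 (rule 62): 1110011111000011
Gen 4 (rule 137): 1100011110011010
Gen 5 (rule 149): 0011001101000011
Gen 6 (rule 210): 0101110100100101
Gen 7 (rule 62): 1111001111111111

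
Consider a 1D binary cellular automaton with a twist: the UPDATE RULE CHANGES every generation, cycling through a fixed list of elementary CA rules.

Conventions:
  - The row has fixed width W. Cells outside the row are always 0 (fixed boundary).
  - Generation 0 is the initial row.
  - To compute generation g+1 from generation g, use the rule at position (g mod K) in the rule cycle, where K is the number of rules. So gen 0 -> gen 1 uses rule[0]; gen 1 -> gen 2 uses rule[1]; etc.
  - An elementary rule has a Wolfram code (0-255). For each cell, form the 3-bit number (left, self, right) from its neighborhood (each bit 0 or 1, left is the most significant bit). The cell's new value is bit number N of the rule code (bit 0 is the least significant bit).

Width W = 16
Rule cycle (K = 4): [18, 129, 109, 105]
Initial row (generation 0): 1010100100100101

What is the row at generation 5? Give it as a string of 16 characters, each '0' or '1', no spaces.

Gen 0: 1010100100100101
Gen 1 (rule 18): 0000011011011000
Gen 2 (rule 129): 1111000000000011
Gen 3 (rule 109): 1001011111111011
Gen 4 (rule 105): 0000110000001111
Gen 5 (rule 18): 0001001000010000

Answer: 0001001000010000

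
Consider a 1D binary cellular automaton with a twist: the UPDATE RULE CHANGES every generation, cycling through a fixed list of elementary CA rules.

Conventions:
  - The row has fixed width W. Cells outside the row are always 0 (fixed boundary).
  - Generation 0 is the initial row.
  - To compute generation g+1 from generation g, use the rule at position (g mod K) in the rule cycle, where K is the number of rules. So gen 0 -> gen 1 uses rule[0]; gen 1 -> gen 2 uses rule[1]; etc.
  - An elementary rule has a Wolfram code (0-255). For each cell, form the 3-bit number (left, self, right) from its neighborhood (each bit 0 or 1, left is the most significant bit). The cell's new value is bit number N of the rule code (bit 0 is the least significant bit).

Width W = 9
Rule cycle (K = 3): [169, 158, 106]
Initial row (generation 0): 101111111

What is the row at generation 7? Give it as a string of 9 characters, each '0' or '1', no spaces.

Gen 0: 101111111
Gen 1 (rule 169): 011111110
Gen 2 (rule 158): 111111101
Gen 3 (rule 106): 100000110
Gen 4 (rule 169): 001110100
Gen 5 (rule 158): 011100110
Gen 6 (rule 106): 110101110
Gen 7 (rule 169): 101011100

Answer: 101011100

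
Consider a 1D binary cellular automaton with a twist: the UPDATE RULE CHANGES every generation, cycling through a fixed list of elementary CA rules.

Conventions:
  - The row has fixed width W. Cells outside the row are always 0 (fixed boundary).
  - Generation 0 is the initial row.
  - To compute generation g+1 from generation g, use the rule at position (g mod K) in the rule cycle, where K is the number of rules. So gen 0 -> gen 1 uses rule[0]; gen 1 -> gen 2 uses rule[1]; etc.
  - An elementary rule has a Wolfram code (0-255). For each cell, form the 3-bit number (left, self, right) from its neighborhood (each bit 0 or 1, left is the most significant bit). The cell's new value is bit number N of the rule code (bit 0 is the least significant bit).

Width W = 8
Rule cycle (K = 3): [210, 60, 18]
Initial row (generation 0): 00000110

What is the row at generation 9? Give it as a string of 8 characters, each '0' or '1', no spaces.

Gen 0: 00000110
Gen 1 (rule 210): 00001011
Gen 2 (rule 60): 00001110
Gen 3 (rule 18): 00010001
Gen 4 (rule 210): 00101010
Gen 5 (rule 60): 00111111
Gen 6 (rule 18): 01000000
Gen 7 (rule 210): 10100000
Gen 8 (rule 60): 11110000
Gen 9 (rule 18): 00001000

Answer: 00001000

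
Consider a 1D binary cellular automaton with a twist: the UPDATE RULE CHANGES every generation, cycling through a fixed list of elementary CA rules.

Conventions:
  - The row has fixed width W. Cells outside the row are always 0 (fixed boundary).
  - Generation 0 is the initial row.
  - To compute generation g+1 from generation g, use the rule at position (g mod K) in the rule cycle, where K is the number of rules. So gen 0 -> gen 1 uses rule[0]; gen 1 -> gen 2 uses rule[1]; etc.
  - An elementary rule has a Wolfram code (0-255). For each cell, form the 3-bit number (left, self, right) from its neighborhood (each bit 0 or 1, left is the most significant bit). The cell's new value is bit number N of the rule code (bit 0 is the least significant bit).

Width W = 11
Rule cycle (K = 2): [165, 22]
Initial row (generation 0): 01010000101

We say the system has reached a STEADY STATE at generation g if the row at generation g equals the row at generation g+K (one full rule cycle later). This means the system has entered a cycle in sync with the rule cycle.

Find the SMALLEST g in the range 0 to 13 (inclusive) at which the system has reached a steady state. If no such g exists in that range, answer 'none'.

Answer: 2

Derivation:
Gen 0: 01010000101
Gen 1 (rule 165): 01110110111
Gen 2 (rule 22): 10000000000
Gen 3 (rule 165): 10111111111
Gen 4 (rule 22): 10000000000
Gen 5 (rule 165): 10111111111
Gen 6 (rule 22): 10000000000
Gen 7 (rule 165): 10111111111
Gen 8 (rule 22): 10000000000
Gen 9 (rule 165): 10111111111
Gen 10 (rule 22): 10000000000
Gen 11 (rule 165): 10111111111
Gen 12 (rule 22): 10000000000
Gen 13 (rule 165): 10111111111
Gen 14 (rule 22): 10000000000
Gen 15 (rule 165): 10111111111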